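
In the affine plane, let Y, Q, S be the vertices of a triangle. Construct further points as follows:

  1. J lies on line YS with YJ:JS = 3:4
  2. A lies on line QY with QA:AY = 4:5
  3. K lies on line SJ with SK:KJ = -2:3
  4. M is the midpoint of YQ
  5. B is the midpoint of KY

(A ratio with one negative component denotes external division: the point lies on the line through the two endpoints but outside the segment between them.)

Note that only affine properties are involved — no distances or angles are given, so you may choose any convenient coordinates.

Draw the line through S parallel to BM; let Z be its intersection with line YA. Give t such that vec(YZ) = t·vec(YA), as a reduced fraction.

Assign Y = (0, 0), Q = (1, 0), S = (0, 1) — the answer is frame-independent, so this choice is without loss of generality.
1. J lies on line YS with YJ:JS = 3:4 ⇒ J = (0, 3/7)
2. A lies on line QY with QA:AY = 4:5 ⇒ A = (5/9, 0)
3. K lies on line SJ with SK:KJ = -2:3 ⇒ K = (0, 15/7)
4. M is the midpoint of YQ ⇒ M = (1/2, 0)
5. B is the midpoint of KY ⇒ B = (0, 15/14)
through S parallel to BM: direction (1/2, -15/14); meets YA at Z = (7/15, 0)
Z = Y + t·(A−Y) with t = 21/25

t = 21/25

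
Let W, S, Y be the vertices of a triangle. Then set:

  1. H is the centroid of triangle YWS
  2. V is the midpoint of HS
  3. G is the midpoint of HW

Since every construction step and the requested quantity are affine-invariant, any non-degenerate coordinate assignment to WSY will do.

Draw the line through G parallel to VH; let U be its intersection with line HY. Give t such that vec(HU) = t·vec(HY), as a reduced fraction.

t = -1/2

Assign W = (0, 0), S = (1, 0), Y = (0, 1) — the answer is frame-independent, so this choice is without loss of generality.
1. H is the centroid of triangle YWS ⇒ H = (1/3, 1/3)
2. V is the midpoint of HS ⇒ V = (2/3, 1/6)
3. G is the midpoint of HW ⇒ G = (1/6, 1/6)
through G parallel to VH: direction (-1/3, 1/6); meets HY at U = (1/2, 0)
U = H + t·(Y−H) with t = -1/2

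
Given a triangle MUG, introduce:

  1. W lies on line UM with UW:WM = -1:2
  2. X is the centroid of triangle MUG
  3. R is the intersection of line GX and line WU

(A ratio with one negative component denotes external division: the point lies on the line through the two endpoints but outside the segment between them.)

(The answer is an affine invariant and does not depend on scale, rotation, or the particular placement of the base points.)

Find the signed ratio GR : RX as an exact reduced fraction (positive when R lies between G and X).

GR:RX = -3

Work in coordinates with M = (0, 0), U = (1, 0), G = (0, 1).
1. W lies on line UM with UW:WM = -1:2 ⇒ W = (2, 0)
2. X is the centroid of triangle MUG ⇒ X = (1/3, 1/3)
3. R is the intersection of line GX and line WU ⇒ R = (1/2, 0)
R = G + t·(X−G) with t = 3/2, so GR:RX = t:(1−t) = 3/2:-1/2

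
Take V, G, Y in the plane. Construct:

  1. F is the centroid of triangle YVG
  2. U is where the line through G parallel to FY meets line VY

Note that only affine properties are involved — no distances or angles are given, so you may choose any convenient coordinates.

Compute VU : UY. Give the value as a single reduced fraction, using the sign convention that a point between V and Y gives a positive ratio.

VU:UY = -2

Assign V = (0, 0), G = (1, 0), Y = (0, 1) — the answer is frame-independent, so this choice is without loss of generality.
1. F is the centroid of triangle YVG ⇒ F = (1/3, 1/3)
2. U is where the line through G parallel to FY meets line VY ⇒ U = (0, 2)
U = V + t·(Y−V) with t = 2, so VU:UY = t:(1−t) = 2:-1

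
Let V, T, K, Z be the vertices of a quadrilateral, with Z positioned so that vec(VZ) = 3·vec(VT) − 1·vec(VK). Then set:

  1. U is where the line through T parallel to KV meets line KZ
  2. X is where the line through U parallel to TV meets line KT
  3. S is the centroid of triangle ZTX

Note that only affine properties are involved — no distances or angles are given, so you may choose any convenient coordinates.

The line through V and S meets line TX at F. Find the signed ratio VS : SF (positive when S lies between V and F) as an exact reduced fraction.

VS:SF = -4

Assign V = (0, 0), T = (1, 0), K = (0, 1), Z = (3, -1) — the answer is frame-independent, so this choice is without loss of generality.
1. U is where the line through T parallel to KV meets line KZ ⇒ U = (1, 1/3)
2. X is where the line through U parallel to TV meets line KT ⇒ X = (2/3, 1/3)
3. S is the centroid of triangle ZTX ⇒ S = (14/9, -2/9)
line VS meets TX at F = (7/6, -1/6)
S = V + t·(F−V) with t = 4/3, so VS:SF = 4/3:-1/3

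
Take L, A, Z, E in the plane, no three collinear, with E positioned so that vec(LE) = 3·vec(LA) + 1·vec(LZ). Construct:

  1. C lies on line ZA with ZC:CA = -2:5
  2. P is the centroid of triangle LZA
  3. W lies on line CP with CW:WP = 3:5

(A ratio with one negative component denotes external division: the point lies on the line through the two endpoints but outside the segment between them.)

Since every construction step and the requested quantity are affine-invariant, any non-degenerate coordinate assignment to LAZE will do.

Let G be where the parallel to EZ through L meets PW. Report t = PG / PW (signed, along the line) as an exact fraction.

Assign L = (0, 0), A = (1, 0), Z = (0, 1), E = (3, 1) — the answer is frame-independent, so this choice is without loss of generality.
1. C lies on line ZA with ZC:CA = -2:5 ⇒ C = (-2/3, 5/3)
2. P is the centroid of triangle LZA ⇒ P = (1/3, 1/3)
3. W lies on line CP with CW:WP = 3:5 ⇒ W = (-7/24, 7/6)
through L parallel to EZ: direction (-3, 0); meets PW at G = (7/12, 0)
G = P + t·(W−P) with t = -2/5

t = -2/5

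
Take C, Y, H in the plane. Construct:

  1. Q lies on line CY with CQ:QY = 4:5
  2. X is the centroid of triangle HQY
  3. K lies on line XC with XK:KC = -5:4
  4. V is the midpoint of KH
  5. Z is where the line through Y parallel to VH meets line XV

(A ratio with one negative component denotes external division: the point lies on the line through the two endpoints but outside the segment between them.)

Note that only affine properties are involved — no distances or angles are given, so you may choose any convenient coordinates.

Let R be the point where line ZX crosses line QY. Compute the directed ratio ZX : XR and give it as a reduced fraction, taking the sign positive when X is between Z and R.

Assign C = (0, 0), Y = (1, 0), H = (0, 1) — the answer is frame-independent, so this choice is without loss of generality.
1. Q lies on line CY with CQ:QY = 4:5 ⇒ Q = (4/9, 0)
2. X is the centroid of triangle HQY ⇒ X = (13/27, 1/3)
3. K lies on line XC with XK:KC = -5:4 ⇒ K = (-52/27, -4/3)
4. V is the midpoint of KH ⇒ V = (-26/27, -1/6)
5. Z is where the line through Y parallel to VH meets line XV ⇒ Z = (43/27, 28/39)
line ZX meets QY at R = (-13/27, 0)
X = Z + t·(R−Z) with t = 15/28, so ZX:XR = 15/28:13/28

ZX:XR = 15/13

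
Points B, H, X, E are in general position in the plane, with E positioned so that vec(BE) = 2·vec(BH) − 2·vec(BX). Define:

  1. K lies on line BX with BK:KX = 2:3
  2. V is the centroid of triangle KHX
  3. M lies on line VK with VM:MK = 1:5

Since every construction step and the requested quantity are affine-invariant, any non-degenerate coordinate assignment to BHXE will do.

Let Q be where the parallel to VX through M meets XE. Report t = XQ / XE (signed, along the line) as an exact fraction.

Work in coordinates with B = (0, 0), H = (1, 0), X = (0, 1), E = (2, -2).
1. K lies on line BX with BK:KX = 2:3 ⇒ K = (0, 2/5)
2. V is the centroid of triangle KHX ⇒ V = (1/3, 7/15)
3. M lies on line VK with VM:MK = 1:5 ⇒ M = (5/18, 41/90)
through M parallel to VX: direction (-1/3, 8/15); meets XE at Q = (-1, 5/2)
Q = X + t·(E−X) with t = -1/2

t = -1/2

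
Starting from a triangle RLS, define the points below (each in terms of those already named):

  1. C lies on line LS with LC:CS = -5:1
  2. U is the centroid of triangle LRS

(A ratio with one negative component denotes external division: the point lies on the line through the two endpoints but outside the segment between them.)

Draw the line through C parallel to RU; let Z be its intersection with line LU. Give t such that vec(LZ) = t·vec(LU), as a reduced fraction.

Assign R = (0, 0), L = (1, 0), S = (0, 1) — the answer is frame-independent, so this choice is without loss of generality.
1. C lies on line LS with LC:CS = -5:1 ⇒ C = (-1/4, 5/4)
2. U is the centroid of triangle LRS ⇒ U = (1/3, 1/3)
through C parallel to RU: direction (1/3, 1/3); meets LU at Z = (-2/3, 5/6)
Z = L + t·(U−L) with t = 5/2

t = 5/2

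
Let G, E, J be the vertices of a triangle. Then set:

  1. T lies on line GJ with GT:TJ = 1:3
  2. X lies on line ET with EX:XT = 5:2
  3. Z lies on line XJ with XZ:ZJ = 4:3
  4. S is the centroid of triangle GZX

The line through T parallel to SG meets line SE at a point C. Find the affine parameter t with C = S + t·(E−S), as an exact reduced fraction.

Work in coordinates with G = (0, 0), E = (1, 0), J = (0, 1).
1. T lies on line GJ with GT:TJ = 1:3 ⇒ T = (0, 1/4)
2. X lies on line ET with EX:XT = 5:2 ⇒ X = (2/7, 5/28)
3. Z lies on line XJ with XZ:ZJ = 4:3 ⇒ Z = (6/49, 127/196)
4. S is the centroid of triangle GZX ⇒ S = (20/147, 27/98)
through T parallel to SG: direction (-20/147, -27/98); meets SE at C = (50/1701, 13/42)
C = S + t·(E−S) with t = -10/81

t = -10/81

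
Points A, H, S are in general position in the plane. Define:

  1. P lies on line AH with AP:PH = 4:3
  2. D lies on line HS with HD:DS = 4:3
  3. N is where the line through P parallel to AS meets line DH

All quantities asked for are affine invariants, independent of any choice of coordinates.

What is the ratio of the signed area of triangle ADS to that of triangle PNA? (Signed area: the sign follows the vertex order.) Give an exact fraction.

Set A = (0, 0), H = (1, 0), S = (0, 1); any affine frame gives the same invariant.
1. P lies on line AH with AP:PH = 4:3 ⇒ P = (4/7, 0)
2. D lies on line HS with HD:DS = 4:3 ⇒ D = (3/7, 4/7)
3. N is where the line through P parallel to AS meets line DH ⇒ N = (4/7, 3/7)
2·[ADS] = 3/7, 2·[PNA] = 12/49
[ADS]:[PNA] = 3/7:12/49 = 7/4

[ADS]:[PNA] = 7/4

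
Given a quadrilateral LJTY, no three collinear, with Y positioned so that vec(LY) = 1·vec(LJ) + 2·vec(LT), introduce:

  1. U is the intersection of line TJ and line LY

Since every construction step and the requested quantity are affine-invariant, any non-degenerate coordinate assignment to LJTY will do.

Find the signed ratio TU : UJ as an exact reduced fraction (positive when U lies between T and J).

TU:UJ = 1/2

Assign L = (0, 0), J = (1, 0), T = (0, 1), Y = (1, 2) — the answer is frame-independent, so this choice is without loss of generality.
1. U is the intersection of line TJ and line LY ⇒ U = (1/3, 2/3)
U = T + t·(J−T) with t = 1/3, so TU:UJ = t:(1−t) = 1/3:2/3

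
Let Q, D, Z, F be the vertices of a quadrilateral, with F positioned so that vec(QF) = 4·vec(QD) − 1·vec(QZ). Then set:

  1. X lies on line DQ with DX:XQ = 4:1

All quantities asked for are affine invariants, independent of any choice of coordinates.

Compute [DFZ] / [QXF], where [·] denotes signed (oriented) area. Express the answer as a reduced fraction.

Assign Q = (0, 0), D = (1, 0), Z = (0, 1), F = (4, -1) — the answer is frame-independent, so this choice is without loss of generality.
1. X lies on line DQ with DX:XQ = 4:1 ⇒ X = (1/5, 0)
2·[DFZ] = 2, 2·[QXF] = -1/5
[DFZ]:[QXF] = 2:-1/5 = -10

[DFZ]:[QXF] = -10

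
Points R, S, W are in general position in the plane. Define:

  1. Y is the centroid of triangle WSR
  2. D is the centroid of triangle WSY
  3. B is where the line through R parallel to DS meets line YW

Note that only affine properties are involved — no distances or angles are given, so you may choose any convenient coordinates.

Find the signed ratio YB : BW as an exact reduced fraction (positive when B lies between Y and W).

YB:BW = -3/5

Choose coordinates R = (0, 0), S = (1, 0), W = (0, 1).
1. Y is the centroid of triangle WSR ⇒ Y = (1/3, 1/3)
2. D is the centroid of triangle WSY ⇒ D = (4/9, 4/9)
3. B is where the line through R parallel to DS meets line YW ⇒ B = (5/6, -2/3)
B = Y + t·(W−Y) with t = -3/2, so YB:BW = t:(1−t) = -3/2:5/2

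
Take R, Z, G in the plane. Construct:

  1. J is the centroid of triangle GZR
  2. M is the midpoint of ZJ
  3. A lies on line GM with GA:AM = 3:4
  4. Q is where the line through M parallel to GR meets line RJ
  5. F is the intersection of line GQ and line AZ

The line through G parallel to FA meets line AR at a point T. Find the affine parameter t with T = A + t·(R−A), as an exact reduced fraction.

t = -1/9

Work in coordinates with R = (0, 0), Z = (1, 0), G = (0, 1).
1. J is the centroid of triangle GZR ⇒ J = (1/3, 1/3)
2. M is the midpoint of ZJ ⇒ M = (2/3, 1/6)
3. A lies on line GM with GA:AM = 3:4 ⇒ A = (2/7, 9/14)
4. Q is where the line through M parallel to GR meets line RJ ⇒ Q = (2/3, 2/3)
5. F is the intersection of line GQ and line AZ ⇒ F = (-1/4, 9/8)
through G parallel to FA: direction (15/28, -27/56); meets AR at T = (20/63, 5/7)
T = A + t·(R−A) with t = -1/9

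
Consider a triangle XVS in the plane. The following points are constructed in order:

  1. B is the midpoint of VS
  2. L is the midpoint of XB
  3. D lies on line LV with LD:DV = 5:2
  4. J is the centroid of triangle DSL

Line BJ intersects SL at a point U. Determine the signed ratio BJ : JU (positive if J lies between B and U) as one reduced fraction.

BJ:JU = 11/10

Assign X = (0, 0), V = (1, 0), S = (0, 1) — the answer is frame-independent, so this choice is without loss of generality.
1. B is the midpoint of VS ⇒ B = (1/2, 1/2)
2. L is the midpoint of XB ⇒ L = (1/4, 1/4)
3. D lies on line LV with LD:DV = 5:2 ⇒ D = (11/14, 1/14)
4. J is the centroid of triangle DSL ⇒ J = (29/84, 37/84)
line BJ meets SL at U = (9/44, 17/44)
J = B + t·(U−B) with t = 11/21, so BJ:JU = 11/21:10/21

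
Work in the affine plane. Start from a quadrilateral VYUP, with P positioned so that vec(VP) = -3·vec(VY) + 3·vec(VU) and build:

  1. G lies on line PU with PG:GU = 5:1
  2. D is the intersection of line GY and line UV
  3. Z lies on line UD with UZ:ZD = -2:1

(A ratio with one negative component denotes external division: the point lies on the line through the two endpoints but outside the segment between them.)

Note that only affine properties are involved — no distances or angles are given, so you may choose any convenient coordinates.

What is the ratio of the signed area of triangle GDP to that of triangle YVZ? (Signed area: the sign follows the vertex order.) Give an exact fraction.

Set V = (0, 0), Y = (1, 0), U = (0, 1), P = (-3, 3); any affine frame gives the same invariant.
1. G lies on line PU with PG:GU = 5:1 ⇒ G = (-1/2, 4/3)
2. D is the intersection of line GY and line UV ⇒ D = (0, 8/9)
3. Z lies on line UD with UZ:ZD = -2:1 ⇒ Z = (0, 7/9)
2·[GDP] = -5/18, 2·[YVZ] = -7/9
[GDP]:[YVZ] = -5/18:-7/9 = 5/14

[GDP]:[YVZ] = 5/14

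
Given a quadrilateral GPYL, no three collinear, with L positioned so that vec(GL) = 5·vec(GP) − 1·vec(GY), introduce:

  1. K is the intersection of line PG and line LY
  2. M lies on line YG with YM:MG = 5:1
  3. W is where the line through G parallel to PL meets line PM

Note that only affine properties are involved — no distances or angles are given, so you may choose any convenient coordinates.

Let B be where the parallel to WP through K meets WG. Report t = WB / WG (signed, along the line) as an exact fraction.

t = -3/2

Assign G = (0, 0), P = (1, 0), Y = (0, 1), L = (5, -1) — the answer is frame-independent, so this choice is without loss of generality.
1. K is the intersection of line PG and line LY ⇒ K = (5/2, 0)
2. M lies on line YG with YM:MG = 5:1 ⇒ M = (0, 1/6)
3. W is where the line through G parallel to PL meets line PM ⇒ W = (-2, 1/2)
through K parallel to WP: direction (3, -1/2); meets WG at B = (-5, 5/4)
B = W + t·(G−W) with t = -3/2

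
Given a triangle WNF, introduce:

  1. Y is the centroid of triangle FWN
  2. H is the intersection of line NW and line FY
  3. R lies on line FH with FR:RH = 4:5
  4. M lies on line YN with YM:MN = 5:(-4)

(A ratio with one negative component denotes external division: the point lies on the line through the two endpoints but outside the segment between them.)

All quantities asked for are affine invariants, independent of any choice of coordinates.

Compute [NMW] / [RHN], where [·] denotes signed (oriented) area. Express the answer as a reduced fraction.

[NMW]:[RHN] = -24/5

Assign W = (0, 0), N = (1, 0), F = (0, 1) — the answer is frame-independent, so this choice is without loss of generality.
1. Y is the centroid of triangle FWN ⇒ Y = (1/3, 1/3)
2. H is the intersection of line NW and line FY ⇒ H = (1/2, 0)
3. R lies on line FH with FR:RH = 4:5 ⇒ R = (2/9, 5/9)
4. M lies on line YN with YM:MN = 5:(-4) ⇒ M = (11/3, -4/3)
2·[NMW] = -4/3, 2·[RHN] = 5/18
[NMW]:[RHN] = -4/3:5/18 = -24/5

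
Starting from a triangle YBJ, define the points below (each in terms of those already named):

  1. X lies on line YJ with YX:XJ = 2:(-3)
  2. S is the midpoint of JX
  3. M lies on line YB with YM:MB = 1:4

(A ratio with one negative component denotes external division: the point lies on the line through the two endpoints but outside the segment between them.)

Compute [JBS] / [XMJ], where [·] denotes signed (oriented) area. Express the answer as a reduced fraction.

Set Y = (0, 0), B = (1, 0), J = (0, 1); any affine frame gives the same invariant.
1. X lies on line YJ with YX:XJ = 2:(-3) ⇒ X = (0, -2)
2. S is the midpoint of JX ⇒ S = (0, -1/2)
3. M lies on line YB with YM:MB = 1:4 ⇒ M = (1/5, 0)
2·[JBS] = -3/2, 2·[XMJ] = 3/5
[JBS]:[XMJ] = -3/2:3/5 = -5/2

[JBS]:[XMJ] = -5/2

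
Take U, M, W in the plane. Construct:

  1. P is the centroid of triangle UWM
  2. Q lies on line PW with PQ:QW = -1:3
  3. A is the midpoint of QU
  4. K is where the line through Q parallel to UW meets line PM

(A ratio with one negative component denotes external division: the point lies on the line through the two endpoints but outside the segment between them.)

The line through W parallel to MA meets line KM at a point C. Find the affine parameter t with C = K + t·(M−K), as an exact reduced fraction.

Assign U = (0, 0), M = (1, 0), W = (0, 1) — the answer is frame-independent, so this choice is without loss of generality.
1. P is the centroid of triangle UWM ⇒ P = (1/3, 1/3)
2. Q lies on line PW with PQ:QW = -1:3 ⇒ Q = (1/2, 0)
3. A is the midpoint of QU ⇒ A = (1/4, 0)
4. K is where the line through Q parallel to UW meets line PM ⇒ K = (1/2, 1/4)
through W parallel to MA: direction (-3/4, 0); meets KM at C = (-1, 1)
C = K + t·(M−K) with t = -3

t = -3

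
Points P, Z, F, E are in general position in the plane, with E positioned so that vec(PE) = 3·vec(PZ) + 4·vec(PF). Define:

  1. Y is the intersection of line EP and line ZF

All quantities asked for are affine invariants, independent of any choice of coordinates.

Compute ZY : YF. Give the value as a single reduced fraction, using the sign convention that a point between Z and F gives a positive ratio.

ZY:YF = 4/3

Assign P = (0, 0), Z = (1, 0), F = (0, 1), E = (3, 4) — the answer is frame-independent, so this choice is without loss of generality.
1. Y is the intersection of line EP and line ZF ⇒ Y = (3/7, 4/7)
Y = Z + t·(F−Z) with t = 4/7, so ZY:YF = t:(1−t) = 4/7:3/7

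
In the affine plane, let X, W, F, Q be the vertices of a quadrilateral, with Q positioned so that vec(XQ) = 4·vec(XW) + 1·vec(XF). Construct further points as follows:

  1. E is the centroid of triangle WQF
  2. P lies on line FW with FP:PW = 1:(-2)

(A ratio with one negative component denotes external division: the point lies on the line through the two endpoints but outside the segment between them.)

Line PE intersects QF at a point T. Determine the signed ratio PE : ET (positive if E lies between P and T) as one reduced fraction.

Set X = (0, 0), W = (1, 0), F = (0, 1), Q = (4, 1); any affine frame gives the same invariant.
1. E is the centroid of triangle WQF ⇒ E = (5/3, 2/3)
2. P lies on line FW with FP:PW = 1:(-2) ⇒ P = (-1, 2)
line PE meets QF at T = (1, 1)
E = P + t·(T−P) with t = 4/3, so PE:ET = 4/3:-1/3

PE:ET = -4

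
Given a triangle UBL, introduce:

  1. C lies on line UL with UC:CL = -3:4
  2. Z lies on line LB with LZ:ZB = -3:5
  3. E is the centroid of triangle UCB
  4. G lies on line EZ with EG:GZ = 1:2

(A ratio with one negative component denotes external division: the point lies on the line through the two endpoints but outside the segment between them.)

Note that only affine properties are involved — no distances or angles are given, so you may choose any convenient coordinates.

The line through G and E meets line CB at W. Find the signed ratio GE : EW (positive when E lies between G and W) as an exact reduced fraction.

GE:EW = 3

Choose coordinates U = (0, 0), B = (1, 0), L = (0, 1).
1. C lies on line UL with UC:CL = -3:4 ⇒ C = (0, -3)
2. Z lies on line LB with LZ:ZB = -3:5 ⇒ Z = (-3/2, 5/2)
3. E is the centroid of triangle UCB ⇒ E = (1/3, -1)
4. G lies on line EZ with EG:GZ = 1:2 ⇒ G = (-5/18, 1/6)
line GE meets CB at W = (29/54, -25/18)
E = G + t·(W−G) with t = 3/4, so GE:EW = 3/4:1/4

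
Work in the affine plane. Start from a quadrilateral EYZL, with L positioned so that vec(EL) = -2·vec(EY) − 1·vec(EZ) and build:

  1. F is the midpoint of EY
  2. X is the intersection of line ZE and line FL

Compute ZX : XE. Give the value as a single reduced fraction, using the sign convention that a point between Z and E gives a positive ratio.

ZX:XE = -6

Set E = (0, 0), Y = (1, 0), Z = (0, 1), L = (-2, -1); any affine frame gives the same invariant.
1. F is the midpoint of EY ⇒ F = (1/2, 0)
2. X is the intersection of line ZE and line FL ⇒ X = (0, -1/5)
X = Z + t·(E−Z) with t = 6/5, so ZX:XE = t:(1−t) = 6/5:-1/5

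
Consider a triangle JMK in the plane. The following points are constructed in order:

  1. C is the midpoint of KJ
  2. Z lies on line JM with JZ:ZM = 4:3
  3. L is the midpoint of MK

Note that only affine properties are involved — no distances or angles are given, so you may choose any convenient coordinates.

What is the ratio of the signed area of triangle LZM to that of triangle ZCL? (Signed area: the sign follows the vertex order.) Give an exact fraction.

[LZM]:[ZCL] = -6/7

Choose coordinates J = (0, 0), M = (1, 0), K = (0, 1).
1. C is the midpoint of KJ ⇒ C = (0, 1/2)
2. Z lies on line JM with JZ:ZM = 4:3 ⇒ Z = (4/7, 0)
3. L is the midpoint of MK ⇒ L = (1/2, 1/2)
2·[LZM] = 3/14, 2·[ZCL] = -1/4
[LZM]:[ZCL] = 3/14:-1/4 = -6/7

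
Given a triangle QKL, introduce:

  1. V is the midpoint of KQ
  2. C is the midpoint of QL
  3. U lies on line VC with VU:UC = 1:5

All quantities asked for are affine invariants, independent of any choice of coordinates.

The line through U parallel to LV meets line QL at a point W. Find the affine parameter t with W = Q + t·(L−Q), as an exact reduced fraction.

t = 11/12

Choose coordinates Q = (0, 0), K = (1, 0), L = (0, 1).
1. V is the midpoint of KQ ⇒ V = (1/2, 0)
2. C is the midpoint of QL ⇒ C = (0, 1/2)
3. U lies on line VC with VU:UC = 1:5 ⇒ U = (5/12, 1/12)
through U parallel to LV: direction (1/2, -1); meets QL at W = (0, 11/12)
W = Q + t·(L−Q) with t = 11/12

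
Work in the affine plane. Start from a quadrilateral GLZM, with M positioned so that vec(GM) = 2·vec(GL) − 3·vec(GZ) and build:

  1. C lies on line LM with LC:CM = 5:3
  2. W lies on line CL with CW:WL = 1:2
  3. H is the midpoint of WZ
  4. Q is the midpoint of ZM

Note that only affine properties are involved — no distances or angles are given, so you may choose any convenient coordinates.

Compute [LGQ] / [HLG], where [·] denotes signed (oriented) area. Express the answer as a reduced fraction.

[LGQ]:[HLG] = 8

Set G = (0, 0), L = (1, 0), Z = (0, 1), M = (2, -3); any affine frame gives the same invariant.
1. C lies on line LM with LC:CM = 5:3 ⇒ C = (13/8, -15/8)
2. W lies on line CL with CW:WL = 1:2 ⇒ W = (17/12, -5/4)
3. H is the midpoint of WZ ⇒ H = (17/24, -1/8)
4. Q is the midpoint of ZM ⇒ Q = (1, -1)
2·[LGQ] = 1, 2·[HLG] = 1/8
[LGQ]:[HLG] = 1:1/8 = 8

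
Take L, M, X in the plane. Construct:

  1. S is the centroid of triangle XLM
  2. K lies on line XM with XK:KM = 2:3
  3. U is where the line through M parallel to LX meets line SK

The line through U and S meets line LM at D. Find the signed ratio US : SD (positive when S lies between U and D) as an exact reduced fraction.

US:SD = 8

Assign L = (0, 0), M = (1, 0), X = (0, 1) — the answer is frame-independent, so this choice is without loss of generality.
1. S is the centroid of triangle XLM ⇒ S = (1/3, 1/3)
2. K lies on line XM with XK:KM = 2:3 ⇒ K = (2/5, 3/5)
3. U is where the line through M parallel to LX meets line SK ⇒ U = (1, 3)
line US meets LM at D = (1/4, 0)
S = U + t·(D−U) with t = 8/9, so US:SD = 8/9:1/9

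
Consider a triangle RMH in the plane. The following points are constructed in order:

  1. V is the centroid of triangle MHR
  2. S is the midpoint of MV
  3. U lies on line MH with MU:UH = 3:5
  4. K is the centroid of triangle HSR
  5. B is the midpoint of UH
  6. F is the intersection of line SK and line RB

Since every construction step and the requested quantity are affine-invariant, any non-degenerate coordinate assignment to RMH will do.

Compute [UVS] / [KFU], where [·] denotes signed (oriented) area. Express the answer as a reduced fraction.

[UVS]:[KFU] = -9

Set R = (0, 0), M = (1, 0), H = (0, 1); any affine frame gives the same invariant.
1. V is the centroid of triangle MHR ⇒ V = (1/3, 1/3)
2. S is the midpoint of MV ⇒ S = (2/3, 1/6)
3. U lies on line MH with MU:UH = 3:5 ⇒ U = (5/8, 3/8)
4. K is the centroid of triangle HSR ⇒ K = (2/9, 7/18)
5. B is the midpoint of UH ⇒ B = (5/16, 11/16)
6. F is the intersection of line SK and line RB ⇒ F = (5/27, 11/27)
2·[UVS] = 1/16, 2·[KFU] = -1/144
[UVS]:[KFU] = 1/16:-1/144 = -9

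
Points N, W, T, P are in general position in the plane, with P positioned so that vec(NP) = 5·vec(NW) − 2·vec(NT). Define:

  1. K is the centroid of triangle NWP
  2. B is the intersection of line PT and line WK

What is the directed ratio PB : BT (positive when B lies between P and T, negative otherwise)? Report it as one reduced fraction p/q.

PB:BT = -2

Choose coordinates N = (0, 0), W = (1, 0), T = (0, 1), P = (5, -2).
1. K is the centroid of triangle NWP ⇒ K = (2, -2/3)
2. B is the intersection of line PT and line WK ⇒ B = (-5, 4)
B = P + t·(T−P) with t = 2, so PB:BT = t:(1−t) = 2:-1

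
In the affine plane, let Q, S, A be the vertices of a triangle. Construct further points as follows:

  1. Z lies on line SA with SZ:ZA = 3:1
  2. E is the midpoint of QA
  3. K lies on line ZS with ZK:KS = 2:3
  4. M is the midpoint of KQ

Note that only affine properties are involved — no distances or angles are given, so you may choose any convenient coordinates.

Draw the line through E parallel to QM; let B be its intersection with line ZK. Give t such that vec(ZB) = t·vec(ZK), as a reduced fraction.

t = 1/12

Work in coordinates with Q = (0, 0), S = (1, 0), A = (0, 1).
1. Z lies on line SA with SZ:ZA = 3:1 ⇒ Z = (1/4, 3/4)
2. E is the midpoint of QA ⇒ E = (0, 1/2)
3. K lies on line ZS with ZK:KS = 2:3 ⇒ K = (11/20, 9/20)
4. M is the midpoint of KQ ⇒ M = (11/40, 9/40)
through E parallel to QM: direction (11/40, 9/40); meets ZK at B = (11/40, 29/40)
B = Z + t·(K−Z) with t = 1/12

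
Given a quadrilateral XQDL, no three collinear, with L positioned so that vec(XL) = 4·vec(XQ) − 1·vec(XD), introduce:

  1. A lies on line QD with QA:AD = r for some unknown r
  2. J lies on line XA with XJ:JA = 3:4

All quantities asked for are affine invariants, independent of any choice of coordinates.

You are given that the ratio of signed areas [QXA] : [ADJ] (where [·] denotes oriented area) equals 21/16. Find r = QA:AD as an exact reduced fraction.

r = -3/4

Assign X = (0, 0), Q = (1, 0), D = (0, 1), L = (4, -1) — the answer is frame-independent, so this choice is without loss of generality.
1. With QA:AD = r, write λ = r/(r+1) so A = Q + λ·(D−Q); A is affine-linear in λ
2. J lies on line XA with XJ:JA = 3:4 ⇒ J is an affine combination of earlier points and hence also affine-linear in λ
Every point depending on A is an affine combination of A and λ-independent points, so each such coordinate is linear in λ; the λ² term in each signed area is a multiple of (D−Q)×(D−Q) = 0, so 2·[QXA] and 2·[ADJ] are each linear in λ. Evaluating at λ=0 and λ=1:
  2·[QXA] = −λ,   2·[ADJ] = -4/7·λ + 4/7
So [QXA]:[ADJ] = (−λ) / (-4/7·λ + 4/7). Setting this equal to 21/16:
  −λ = 21/16·(-4/7·λ + 4/7)  ⇒  λ = -3
Then r = λ/(1−λ) = (-3)/(4) = -3/4. Check: with r = -3/4, A = (4, -3) and [QXA]:[ADJ] = 21/16 as required.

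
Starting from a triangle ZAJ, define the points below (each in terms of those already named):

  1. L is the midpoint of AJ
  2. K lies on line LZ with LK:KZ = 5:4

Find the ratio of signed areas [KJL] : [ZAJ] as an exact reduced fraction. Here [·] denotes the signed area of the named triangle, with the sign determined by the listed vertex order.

Assign Z = (0, 0), A = (1, 0), J = (0, 1) — the answer is frame-independent, so this choice is without loss of generality.
1. L is the midpoint of AJ ⇒ L = (1/2, 1/2)
2. K lies on line LZ with LK:KZ = 5:4 ⇒ K = (2/9, 2/9)
2·[KJL] = -5/18, 2·[ZAJ] = 1
[KJL]:[ZAJ] = -5/18:1 = -5/18

[KJL]:[ZAJ] = -5/18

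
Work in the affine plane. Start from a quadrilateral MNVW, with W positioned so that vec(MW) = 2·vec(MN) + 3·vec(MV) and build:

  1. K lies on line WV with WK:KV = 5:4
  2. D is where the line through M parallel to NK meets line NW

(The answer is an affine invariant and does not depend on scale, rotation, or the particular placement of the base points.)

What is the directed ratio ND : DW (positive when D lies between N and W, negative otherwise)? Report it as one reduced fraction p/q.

ND:DW = -17/37

Assign M = (0, 0), N = (1, 0), V = (0, 1), W = (2, 3) — the answer is frame-independent, so this choice is without loss of generality.
1. K lies on line WV with WK:KV = 5:4 ⇒ K = (8/9, 17/9)
2. D is where the line through M parallel to NK meets line NW ⇒ D = (3/20, -51/20)
D = N + t·(W−N) with t = -17/20, so ND:DW = t:(1−t) = -17/20:37/20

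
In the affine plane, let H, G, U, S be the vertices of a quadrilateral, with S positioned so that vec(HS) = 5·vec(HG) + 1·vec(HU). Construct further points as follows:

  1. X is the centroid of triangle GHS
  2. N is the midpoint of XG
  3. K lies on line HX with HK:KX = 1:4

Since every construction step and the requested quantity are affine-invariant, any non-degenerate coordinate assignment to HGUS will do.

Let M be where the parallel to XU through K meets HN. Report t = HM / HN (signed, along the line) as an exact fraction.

t = 3/10

Choose coordinates H = (0, 0), G = (1, 0), U = (0, 1), S = (5, 1).
1. X is the centroid of triangle GHS ⇒ X = (2, 1/3)
2. N is the midpoint of XG ⇒ N = (3/2, 1/6)
3. K lies on line HX with HK:KX = 1:4 ⇒ K = (2/5, 1/15)
through K parallel to XU: direction (-2, 2/3); meets HN at M = (9/20, 1/20)
M = H + t·(N−H) with t = 3/10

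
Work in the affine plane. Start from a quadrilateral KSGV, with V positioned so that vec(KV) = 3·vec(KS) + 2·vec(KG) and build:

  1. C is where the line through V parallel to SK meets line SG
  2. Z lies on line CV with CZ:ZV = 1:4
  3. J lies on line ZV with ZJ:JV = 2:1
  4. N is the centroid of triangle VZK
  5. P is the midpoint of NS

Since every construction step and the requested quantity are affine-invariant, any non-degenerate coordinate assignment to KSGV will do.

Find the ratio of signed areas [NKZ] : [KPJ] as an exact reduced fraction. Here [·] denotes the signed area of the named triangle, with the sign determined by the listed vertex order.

[NKZ]:[KPJ] = -96/29

Assign K = (0, 0), S = (1, 0), G = (0, 1), V = (3, 2) — the answer is frame-independent, so this choice is without loss of generality.
1. C is where the line through V parallel to SK meets line SG ⇒ C = (-1, 2)
2. Z lies on line CV with CZ:ZV = 1:4 ⇒ Z = (-1/5, 2)
3. J lies on line ZV with ZJ:JV = 2:1 ⇒ J = (29/15, 2)
4. N is the centroid of triangle VZK ⇒ N = (14/15, 4/3)
5. P is the midpoint of NS ⇒ P = (29/30, 2/3)
2·[NKZ] = -32/15, 2·[KPJ] = 29/45
[NKZ]:[KPJ] = -32/15:29/45 = -96/29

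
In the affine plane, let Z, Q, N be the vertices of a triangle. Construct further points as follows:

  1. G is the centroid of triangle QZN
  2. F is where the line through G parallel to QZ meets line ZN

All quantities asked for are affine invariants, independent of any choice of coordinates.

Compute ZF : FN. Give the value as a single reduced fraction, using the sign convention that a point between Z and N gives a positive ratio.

Assign Z = (0, 0), Q = (1, 0), N = (0, 1) — the answer is frame-independent, so this choice is without loss of generality.
1. G is the centroid of triangle QZN ⇒ G = (1/3, 1/3)
2. F is where the line through G parallel to QZ meets line ZN ⇒ F = (0, 1/3)
F = Z + t·(N−Z) with t = 1/3, so ZF:FN = t:(1−t) = 1/3:2/3

ZF:FN = 1/2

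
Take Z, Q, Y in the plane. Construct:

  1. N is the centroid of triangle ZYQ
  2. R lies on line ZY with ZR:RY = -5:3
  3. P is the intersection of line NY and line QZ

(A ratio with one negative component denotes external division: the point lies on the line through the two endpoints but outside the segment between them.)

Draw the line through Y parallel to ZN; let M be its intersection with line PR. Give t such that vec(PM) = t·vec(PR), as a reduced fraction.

Choose coordinates Z = (0, 0), Q = (1, 0), Y = (0, 1).
1. N is the centroid of triangle ZYQ ⇒ N = (1/3, 1/3)
2. R lies on line ZY with ZR:RY = -5:3 ⇒ R = (0, 5/2)
3. P is the intersection of line NY and line QZ ⇒ P = (1/2, 0)
through Y parallel to ZN: direction (1/3, 1/3); meets PR at M = (1/4, 5/4)
M = P + t·(R−P) with t = 1/2

t = 1/2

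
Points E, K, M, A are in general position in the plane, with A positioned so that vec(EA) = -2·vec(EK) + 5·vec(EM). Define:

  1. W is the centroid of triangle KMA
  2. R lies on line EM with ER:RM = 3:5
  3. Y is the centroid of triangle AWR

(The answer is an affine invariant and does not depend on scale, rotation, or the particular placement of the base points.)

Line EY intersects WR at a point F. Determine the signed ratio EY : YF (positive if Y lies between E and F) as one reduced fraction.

EY:YF = -32/41

Choose coordinates E = (0, 0), K = (1, 0), M = (0, 1), A = (-2, 5).
1. W is the centroid of triangle KMA ⇒ W = (-1/3, 2)
2. R lies on line EM with ER:RM = 3:5 ⇒ R = (0, 3/8)
3. Y is the centroid of triangle AWR ⇒ Y = (-7/9, 59/24)
line EY meets WR at F = (7/32, -177/256)
Y = E + t·(F−E) with t = -32/9, so EY:YF = -32/9:41/9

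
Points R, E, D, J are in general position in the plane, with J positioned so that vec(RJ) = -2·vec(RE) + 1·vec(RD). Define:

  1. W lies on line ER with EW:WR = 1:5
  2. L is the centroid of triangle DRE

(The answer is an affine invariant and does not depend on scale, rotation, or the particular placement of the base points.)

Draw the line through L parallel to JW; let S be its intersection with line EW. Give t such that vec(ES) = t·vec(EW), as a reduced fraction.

t = -5/3

Work in coordinates with R = (0, 0), E = (1, 0), D = (0, 1), J = (-2, 1).
1. W lies on line ER with EW:WR = 1:5 ⇒ W = (5/6, 0)
2. L is the centroid of triangle DRE ⇒ L = (1/3, 1/3)
through L parallel to JW: direction (17/6, -1); meets EW at S = (23/18, 0)
S = E + t·(W−E) with t = -5/3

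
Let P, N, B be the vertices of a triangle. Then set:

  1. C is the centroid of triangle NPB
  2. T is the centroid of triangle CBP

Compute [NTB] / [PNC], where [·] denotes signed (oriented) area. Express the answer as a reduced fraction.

Choose coordinates P = (0, 0), N = (1, 0), B = (0, 1).
1. C is the centroid of triangle NPB ⇒ C = (1/3, 1/3)
2. T is the centroid of triangle CBP ⇒ T = (1/9, 4/9)
2·[NTB] = -4/9, 2·[PNC] = 1/3
[NTB]:[PNC] = -4/9:1/3 = -4/3

[NTB]:[PNC] = -4/3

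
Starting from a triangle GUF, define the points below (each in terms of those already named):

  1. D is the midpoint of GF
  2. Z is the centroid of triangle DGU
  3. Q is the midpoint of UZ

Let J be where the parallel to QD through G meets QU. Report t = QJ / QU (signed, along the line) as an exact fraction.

Work in coordinates with G = (0, 0), U = (1, 0), F = (0, 1).
1. D is the midpoint of GF ⇒ D = (0, 1/2)
2. Z is the centroid of triangle DGU ⇒ Z = (1/3, 1/6)
3. Q is the midpoint of UZ ⇒ Q = (2/3, 1/12)
through G parallel to QD: direction (-2/3, 5/12); meets QU at J = (-2/3, 5/12)
J = Q + t·(U−Q) with t = -4

t = -4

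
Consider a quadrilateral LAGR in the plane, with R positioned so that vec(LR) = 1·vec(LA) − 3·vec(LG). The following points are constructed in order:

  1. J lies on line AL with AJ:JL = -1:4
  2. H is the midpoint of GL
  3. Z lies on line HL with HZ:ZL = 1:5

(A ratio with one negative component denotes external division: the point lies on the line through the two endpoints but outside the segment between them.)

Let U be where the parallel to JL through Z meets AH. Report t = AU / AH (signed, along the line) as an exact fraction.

Choose coordinates L = (0, 0), A = (1, 0), G = (0, 1), R = (1, -3).
1. J lies on line AL with AJ:JL = -1:4 ⇒ J = (4/3, 0)
2. H is the midpoint of GL ⇒ H = (0, 1/2)
3. Z lies on line HL with HZ:ZL = 1:5 ⇒ Z = (0, 5/12)
through Z parallel to JL: direction (-4/3, 0); meets AH at U = (1/6, 5/12)
U = A + t·(H−A) with t = 5/6

t = 5/6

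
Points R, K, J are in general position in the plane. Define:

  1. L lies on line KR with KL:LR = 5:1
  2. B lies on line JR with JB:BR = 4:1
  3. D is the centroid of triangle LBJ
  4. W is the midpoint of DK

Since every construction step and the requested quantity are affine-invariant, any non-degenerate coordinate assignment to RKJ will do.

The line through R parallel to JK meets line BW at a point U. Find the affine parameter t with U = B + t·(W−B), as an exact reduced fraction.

t = -36/95

Set R = (0, 0), K = (1, 0), J = (0, 1); any affine frame gives the same invariant.
1. L lies on line KR with KL:LR = 5:1 ⇒ L = (1/6, 0)
2. B lies on line JR with JB:BR = 4:1 ⇒ B = (0, 1/5)
3. D is the centroid of triangle LBJ ⇒ D = (1/18, 2/5)
4. W is the midpoint of DK ⇒ W = (19/36, 1/5)
through R parallel to JK: direction (1, -1); meets BW at U = (-1/5, 1/5)
U = B + t·(W−B) with t = -36/95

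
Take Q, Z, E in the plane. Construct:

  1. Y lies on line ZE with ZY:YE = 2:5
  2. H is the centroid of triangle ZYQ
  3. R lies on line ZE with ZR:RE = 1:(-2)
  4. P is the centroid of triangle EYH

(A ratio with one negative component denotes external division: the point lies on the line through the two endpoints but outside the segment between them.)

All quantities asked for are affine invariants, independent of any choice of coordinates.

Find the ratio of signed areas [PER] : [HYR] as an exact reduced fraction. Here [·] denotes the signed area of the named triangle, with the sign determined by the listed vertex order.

[PER]:[HYR] = 14/27

Set Q = (0, 0), Z = (1, 0), E = (0, 1); any affine frame gives the same invariant.
1. Y lies on line ZE with ZY:YE = 2:5 ⇒ Y = (5/7, 2/7)
2. H is the centroid of triangle ZYQ ⇒ H = (4/7, 2/21)
3. R lies on line ZE with ZR:RE = 1:(-2) ⇒ R = (2, -1)
4. P is the centroid of triangle EYH ⇒ P = (3/7, 29/63)
2·[PER] = -2/9, 2·[HYR] = -3/7
[PER]:[HYR] = -2/9:-3/7 = 14/27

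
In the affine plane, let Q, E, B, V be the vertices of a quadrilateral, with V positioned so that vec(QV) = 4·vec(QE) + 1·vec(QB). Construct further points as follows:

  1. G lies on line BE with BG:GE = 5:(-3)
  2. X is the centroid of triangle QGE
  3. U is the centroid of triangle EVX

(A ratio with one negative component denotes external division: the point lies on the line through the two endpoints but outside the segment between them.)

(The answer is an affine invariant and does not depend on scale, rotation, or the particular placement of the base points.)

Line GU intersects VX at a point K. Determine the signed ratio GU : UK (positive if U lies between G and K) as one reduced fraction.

GU:UK = -97/10

Set Q = (0, 0), E = (1, 0), B = (0, 1), V = (4, 1); any affine frame gives the same invariant.
1. G lies on line BE with BG:GE = 5:(-3) ⇒ G = (5/2, -3/2)
2. X is the centroid of triangle QGE ⇒ X = (7/6, -1/2)
3. U is the centroid of triangle EVX ⇒ U = (37/18, 1/6)
line GU meets VX at K = (1223/582, -1/194)
U = G + t·(K−G) with t = 97/87, so GU:UK = 97/87:-10/87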